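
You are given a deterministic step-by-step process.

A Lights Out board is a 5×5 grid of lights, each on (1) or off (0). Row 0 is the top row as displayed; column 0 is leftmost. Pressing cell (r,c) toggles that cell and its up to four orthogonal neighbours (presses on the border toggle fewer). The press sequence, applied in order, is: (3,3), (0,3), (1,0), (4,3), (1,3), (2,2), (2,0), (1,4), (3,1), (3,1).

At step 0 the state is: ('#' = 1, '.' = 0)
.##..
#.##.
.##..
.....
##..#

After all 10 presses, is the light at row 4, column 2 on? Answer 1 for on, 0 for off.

step 0: .##..
#.##.
.##..
.....
##..#
step 1: .##..
#.##.
.###.
..###
##.##
step 2: .#.##
#.#..
.###.
..###
##.##
step 3: ##.##
.##..
####.
..###
##.##
step 4: ##.##
.##..
####.
..#.#
###..
step 5: ##..#
.#.##
###..
..#.#
###..
step 6: ##..#
.####
#..#.
....#
###..
step 7: ##..#
#####
.#.#.
#...#
###..
step 8: ##...
###..
.#.##
#...#
###..
step 9: ##...
###..
...##
.##.#
#.#..
step 10: ##...
###..
.#.##
#...#
###..

1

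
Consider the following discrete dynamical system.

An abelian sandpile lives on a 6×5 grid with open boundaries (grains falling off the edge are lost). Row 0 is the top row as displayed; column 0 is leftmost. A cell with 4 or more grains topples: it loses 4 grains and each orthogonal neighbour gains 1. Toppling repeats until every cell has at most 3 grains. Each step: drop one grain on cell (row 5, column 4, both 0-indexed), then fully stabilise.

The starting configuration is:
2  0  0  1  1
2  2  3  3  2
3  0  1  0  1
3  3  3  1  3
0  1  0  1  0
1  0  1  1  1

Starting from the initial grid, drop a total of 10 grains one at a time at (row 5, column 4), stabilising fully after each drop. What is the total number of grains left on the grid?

step 0: 2  0  0  1  1
2  2  3  3  2
3  0  1  0  1
3  3  3  1  3
0  1  0  1  0
1  0  1  1  1
step 1: 2  0  0  1  1
2  2  3  3  2
3  0  1  0  1
3  3  3  1  3
0  1  0  1  0
1  0  1  1  2
step 2: 2  0  0  1  1
2  2  3  3  2
3  0  1  0  1
3  3  3  1  3
0  1  0  1  0
1  0  1  1  3
step 3: 2  0  0  1  1
2  2  3  3  2
3  0  1  0  1
3  3  3  1  3
0  1  0  1  1
1  0  1  2  0
step 4: 2  0  0  1  1
2  2  3  3  2
3  0  1  0  1
3  3  3  1  3
0  1  0  1  1
1  0  1  2  1
step 5: 2  0  0  1  1
2  2  3  3  2
3  0  1  0  1
3  3  3  1  3
0  1  0  1  1
1  0  1  2  2
step 6: 2  0  0  1  1
2  2  3  3  2
3  0  1  0  1
3  3  3  1  3
0  1  0  1  1
1  0  1  2  3
step 7: 2  0  0  1  1
2  2  3  3  2
3  0  1  0  1
3  3  3  1  3
0  1  0  1  2
1  0  1  3  0
step 8: 2  0  0  1  1
2  2  3  3  2
3  0  1  0  1
3  3  3  1  3
0  1  0  1  2
1  0  1  3  1
step 9: 2  0  0  1  1
2  2  3  3  2
3  0  1  0  1
3  3  3  1  3
0  1  0  1  2
1  0  1  3  2
step 10: 2  0  0  1  1
2  2  3  3  2
3  0  1  0  1
3  3  3  1  3
0  1  0  1  2
1  0  1  3  3

46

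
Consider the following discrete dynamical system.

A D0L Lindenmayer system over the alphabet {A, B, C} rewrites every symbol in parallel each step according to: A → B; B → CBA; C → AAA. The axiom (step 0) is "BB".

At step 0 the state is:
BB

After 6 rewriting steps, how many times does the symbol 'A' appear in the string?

112

0) BB
1) CBACBA
2) AAACBABAAACBAB
3) BBBAAACBABCBABBBAAACBABCBA
4) CBACBACBABBBAAACBABCBAAAACBABCBACBACBABBBAAACBABCBAAAACBAB
5) AAACBABAAACBABAAACBABCBACBACBABBBAAACBABCBAAAACBABBBBAAACB…ABAAACBABAAACBABCBACBACBABBBAAACBABCBAAAACBABBBBAAACBABCBA  (len 126)
6) BBBAAACBABCBABBBAAACBABCBABBBAAACBABCBAAAACBABAAACBABAAACB…AACBABCBAAAACBABBBBAAACBABCBACBACBACBABBBAAACBABCBAAAACBAB  (len 262)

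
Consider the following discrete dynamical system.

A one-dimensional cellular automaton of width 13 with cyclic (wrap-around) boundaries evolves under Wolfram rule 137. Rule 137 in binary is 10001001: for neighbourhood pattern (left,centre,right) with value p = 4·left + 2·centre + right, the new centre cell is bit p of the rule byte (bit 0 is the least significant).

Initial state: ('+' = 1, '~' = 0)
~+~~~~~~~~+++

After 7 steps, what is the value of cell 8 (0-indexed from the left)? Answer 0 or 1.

1

0) ~+~~~~~~~~+++
1) ~~~++++++~++~
2) ++~+++++~~+~~
3) +~~++++~~~~~~
4) ~~~+++~~++++~
5) ++~++~~~+++~~
6) +~~+~~+~++~~~
7) ~~~~~~~~+~~+~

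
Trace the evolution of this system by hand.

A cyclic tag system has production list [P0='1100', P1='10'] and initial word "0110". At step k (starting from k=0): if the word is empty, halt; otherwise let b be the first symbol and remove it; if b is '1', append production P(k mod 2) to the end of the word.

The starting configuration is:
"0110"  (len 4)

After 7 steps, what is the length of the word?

[0] "0110"  (len 4)
[1] "110"  (len 3)
[2] "1010"  (len 4)
[3] "0101100"  (len 7)
[4] "101100"  (len 6)
[5] "011001100"  (len 9)
[6] "11001100"  (len 8)
[7] "10011001100"  (len 11)

11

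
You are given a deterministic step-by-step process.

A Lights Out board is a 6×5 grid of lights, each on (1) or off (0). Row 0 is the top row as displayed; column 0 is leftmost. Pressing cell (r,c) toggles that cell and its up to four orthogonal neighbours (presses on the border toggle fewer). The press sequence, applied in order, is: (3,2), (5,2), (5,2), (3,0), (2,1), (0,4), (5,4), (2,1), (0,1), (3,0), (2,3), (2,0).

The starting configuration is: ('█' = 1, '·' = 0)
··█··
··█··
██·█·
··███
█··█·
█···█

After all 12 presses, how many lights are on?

step 0: ··█··
··█··
██·█·
··███
█··█·
█···█
step 1: ··█··
··█··
████·
·█··█
█·██·
█···█
step 2: ··█··
··█··
████·
·█··█
█··█·
█████
step 3: ··█··
··█··
████·
·█··█
█·██·
█···█
step 4: ··█··
··█··
·███·
█···█
··██·
█···█
step 5: ··█··
·██··
█··█·
██··█
··██·
█···█
step 6: ··███
·██·█
█··█·
██··█
··██·
█···█
step 7: ··███
·██·█
█··█·
██··█
··███
█··█·
step 8: ··███
··█·█
·███·
█···█
··███
█··█·
step 9: ██·██
·██·█
·███·
█···█
··███
█··█·
step 10: ██·██
·██·█
████·
·█··█
█·███
█··█·
step 11: ██·██
·████
██··█
·█·██
█·███
█··█·
step 12: ██·██
█████
····█
██·██
█·███
█··█·

20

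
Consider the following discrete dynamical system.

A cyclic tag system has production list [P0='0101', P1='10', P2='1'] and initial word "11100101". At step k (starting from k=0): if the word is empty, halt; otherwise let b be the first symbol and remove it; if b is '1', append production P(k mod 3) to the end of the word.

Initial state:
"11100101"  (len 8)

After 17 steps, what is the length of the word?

17

k=0  "11100101"  (len 8)
k=1  "11001010101"  (len 11)
k=2  "100101010110"  (len 12)
k=3  "001010101101"  (len 12)
k=4  "01010101101"  (len 11)
k=5  "1010101101"  (len 10)
k=6  "0101011011"  (len 10)
k=7  "101011011"  (len 9)
k=8  "0101101110"  (len 10)
k=9  "101101110"  (len 9)
k=10  "011011100101"  (len 12)
k=11  "11011100101"  (len 11)
k=12  "10111001011"  (len 11)
k=13  "01110010110101"  (len 14)
k=14  "1110010110101"  (len 13)
k=15  "1100101101011"  (len 13)
k=16  "1001011010110101"  (len 16)
k=17  "00101101011010110"  (len 17)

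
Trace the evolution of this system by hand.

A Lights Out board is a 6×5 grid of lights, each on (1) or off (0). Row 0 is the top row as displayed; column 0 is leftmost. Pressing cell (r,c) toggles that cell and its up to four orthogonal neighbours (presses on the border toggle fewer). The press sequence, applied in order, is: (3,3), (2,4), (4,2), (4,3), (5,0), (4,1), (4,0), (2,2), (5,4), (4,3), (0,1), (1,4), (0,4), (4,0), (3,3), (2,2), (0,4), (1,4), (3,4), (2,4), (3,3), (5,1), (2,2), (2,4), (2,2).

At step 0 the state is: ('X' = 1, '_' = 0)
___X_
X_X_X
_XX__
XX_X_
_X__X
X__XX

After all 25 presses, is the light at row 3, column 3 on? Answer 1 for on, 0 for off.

k=0  ___X_
X_X_X
_XX__
XX_X_
_X__X
X__XX
k=1  ___X_
X_X_X
_XXX_
XXX_X
_X_XX
X__XX
k=2  ___X_
X_X__
_XX_X
XXX__
_X_XX
X__XX
k=3  ___X_
X_X__
_XX_X
XX___
__X_X
X_XXX
k=4  ___X_
X_X__
_XX_X
XX_X_
___X_
X_X_X
k=5  ___X_
X_X__
_XX_X
XX_X_
X__X_
_XX_X
k=6  ___X_
X_X__
_XX_X
X__X_
_XXX_
__X_X
k=7  ___X_
X_X__
_XX_X
___X_
X_XX_
X_X_X
k=8  ___X_
X____
___XX
__XX_
X_XX_
X_X_X
k=9  ___X_
X____
___XX
__XX_
X_XXX
X_XX_
k=10  ___X_
X____
___XX
__X__
X____
X_X__
k=11  XXXX_
XX___
___XX
__X__
X____
X_X__
k=12  XXXXX
XX_XX
___X_
__X__
X____
X_X__
k=13  XXX__
XX_X_
___X_
__X__
X____
X_X__
k=14  XXX__
XX_X_
___X_
X_X__
_X___
__X__
k=15  XXX__
XX_X_
_____
X__XX
_X_X_
__X__
k=16  XXX__
XXXX_
_XXX_
X_XXX
_X_X_
__X__
k=17  XXXXX
XXXXX
_XXX_
X_XXX
_X_X_
__X__
k=18  XXXX_
XXX__
_XXXX
X_XXX
_X_X_
__X__
k=19  XXXX_
XXX__
_XXX_
X_X__
_X_XX
__X__
k=20  XXXX_
XXX_X
_XX_X
X_X_X
_X_XX
__X__
k=21  XXXX_
XXX_X
_XXXX
X__X_
_X__X
__X__
k=22  XXXX_
XXX_X
_XXXX
X__X_
____X
XX___
k=23  XXXX_
XX__X
____X
X_XX_
____X
XX___
k=24  XXXX_
XX___
___X_
X_XXX
____X
XX___
k=25  XXXX_
XXX__
_XX__
X__XX
____X
XX___

1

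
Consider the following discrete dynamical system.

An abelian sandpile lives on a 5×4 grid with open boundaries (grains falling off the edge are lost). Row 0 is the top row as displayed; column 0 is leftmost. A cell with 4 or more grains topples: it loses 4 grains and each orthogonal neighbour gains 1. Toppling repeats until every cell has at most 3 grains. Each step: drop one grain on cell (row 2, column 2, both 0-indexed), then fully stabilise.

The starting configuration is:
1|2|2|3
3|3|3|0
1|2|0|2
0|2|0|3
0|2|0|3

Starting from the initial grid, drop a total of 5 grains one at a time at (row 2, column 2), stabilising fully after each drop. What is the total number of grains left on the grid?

k=0  1|2|2|3
3|3|3|0
1|2|0|2
0|2|0|3
0|2|0|3
k=1  1|2|2|3
3|3|3|0
1|2|1|2
0|2|0|3
0|2|0|3
k=2  1|2|2|3
3|3|3|0
1|2|2|2
0|2|0|3
0|2|0|3
k=3  1|2|2|3
3|3|3|0
1|2|3|2
0|2|0|3
0|2|0|3
k=4  2|3|3|3
0|2|1|1
3|0|2|3
0|3|1|3
0|2|0|3
k=5  2|3|3|3
0|2|1|1
3|0|3|3
0|3|1|3
0|2|0|3

36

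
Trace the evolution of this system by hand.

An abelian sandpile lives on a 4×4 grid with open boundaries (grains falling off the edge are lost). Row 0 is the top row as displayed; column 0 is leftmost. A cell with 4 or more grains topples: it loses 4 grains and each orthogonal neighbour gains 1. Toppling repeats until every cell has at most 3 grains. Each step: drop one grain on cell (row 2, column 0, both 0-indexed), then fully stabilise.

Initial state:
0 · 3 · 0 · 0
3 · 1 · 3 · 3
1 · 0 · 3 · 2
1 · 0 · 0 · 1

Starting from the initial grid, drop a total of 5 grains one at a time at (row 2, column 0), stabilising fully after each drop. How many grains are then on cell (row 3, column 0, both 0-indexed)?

step 0: 0 · 3 · 0 · 0
3 · 1 · 3 · 3
1 · 0 · 3 · 2
1 · 0 · 0 · 1
step 1: 0 · 3 · 0 · 0
3 · 1 · 3 · 3
2 · 0 · 3 · 2
1 · 0 · 0 · 1
step 2: 0 · 3 · 0 · 0
3 · 1 · 3 · 3
3 · 0 · 3 · 2
1 · 0 · 0 · 1
step 3: 1 · 3 · 0 · 0
0 · 2 · 3 · 3
1 · 1 · 3 · 2
2 · 0 · 0 · 1
step 4: 1 · 3 · 0 · 0
0 · 2 · 3 · 3
2 · 1 · 3 · 2
2 · 0 · 0 · 1
step 5: 1 · 3 · 0 · 0
0 · 2 · 3 · 3
3 · 1 · 3 · 2
2 · 0 · 0 · 1

2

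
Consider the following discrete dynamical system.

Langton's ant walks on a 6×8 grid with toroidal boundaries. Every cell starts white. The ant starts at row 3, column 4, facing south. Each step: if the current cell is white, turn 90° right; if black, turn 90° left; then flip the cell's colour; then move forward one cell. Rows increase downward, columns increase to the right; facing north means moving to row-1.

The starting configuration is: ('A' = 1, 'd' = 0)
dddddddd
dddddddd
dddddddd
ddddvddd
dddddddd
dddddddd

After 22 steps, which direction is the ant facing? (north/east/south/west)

south

t=0: dddddddd
dddddddd
dddddddd
ddddvddd
dddddddd
dddddddd
t=1: dddddddd
dddddddd
dddddddd
ddd<Addd
dddddddd
dddddddd
t=2: dddddddd
dddddddd
ddd^dddd
dddAAddd
dddddddd
dddddddd
t=3: dddddddd
dddddddd
dddA>ddd
dddAAddd
dddddddd
dddddddd
t=4: dddddddd
dddddddd
dddAAddd
dddAvddd
dddddddd
dddddddd
t=5: dddddddd
dddddddd
dddAAddd
dddAd>dd
dddddddd
dddddddd
t=6: dddddddd
dddddddd
dddAAddd
dddAdAdd
dddddvdd
dddddddd
t=7: dddddddd
dddddddd
dddAAddd
dddAdAdd
dddd<Add
dddddddd
t=8: dddddddd
dddddddd
dddAAddd
dddA^Add
ddddAAdd
dddddddd
t=9: dddddddd
dddddddd
dddAAddd
dddAA>dd
ddddAAdd
dddddddd
t=10: dddddddd
dddddddd
dddAA^dd
dddAAddd
ddddAAdd
dddddddd
t=11: dddddddd
dddddddd
dddAAA>d
dddAAddd
ddddAAdd
dddddddd
t=12: dddddddd
dddddddd
dddAAAAd
dddAAdvd
ddddAAdd
dddddddd
t=13: dddddddd
dddddddd
dddAAAAd
dddAA<Ad
ddddAAdd
dddddddd
t=14: dddddddd
dddddddd
dddAA^Ad
dddAAAAd
ddddAAdd
dddddddd
t=15: dddddddd
dddddddd
dddA<dAd
dddAAAAd
ddddAAdd
dddddddd
t=16: dddddddd
dddddddd
dddAddAd
dddAvAAd
ddddAAdd
dddddddd
t=17: dddddddd
dddddddd
dddAddAd
dddAd>Ad
ddddAAdd
dddddddd
t=18: dddddddd
dddddddd
dddAd^Ad
dddAddAd
ddddAAdd
dddddddd
t=19: dddddddd
dddddddd
dddAdA>d
dddAddAd
ddddAAdd
dddddddd
t=20: dddddddd
dddddd^d
dddAdAdd
dddAddAd
ddddAAdd
dddddddd
t=21: dddddddd
ddddddA>
dddAdAdd
dddAddAd
ddddAAdd
dddddddd
t=22: dddddddd
ddddddAA
dddAdAdv
dddAddAd
ddddAAdd
dddddddd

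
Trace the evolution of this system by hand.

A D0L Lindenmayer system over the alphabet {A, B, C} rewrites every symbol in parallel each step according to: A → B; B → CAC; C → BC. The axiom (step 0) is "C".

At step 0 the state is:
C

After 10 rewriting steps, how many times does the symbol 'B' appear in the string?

729

gen 0: C
gen 1: BC
gen 2: CACBC
gen 3: BCBBCCACBC
gen 4: CACBCCACCACBCBCBBCCACBC
gen 5: BCBBCCACBCBCBBCBCBBCCACBCCACBCCACCACBCBCBBCCACBC
gen 6: CACBCCACCACBCBCBBCCACBCCACBCCACCACBCCACBCCACCACBCBCBBCCACBCBCBBCCACBCBCBBCBCBBCCACBCCACBCCACCACBCBCBBCCACBC
gen 7: BCBBCCACBCBCBBCBCBBCCACBCCACBCCACCACBCBCBBCCACBCBCBBCCACBC…BCBBCCACBCBCBBCCACBCBCBBCBCBBCCACBCCACBCCACCACBCBCBBCCACBC  (len 228)
gen 8: CACBCCACCACBCBCBBCCACBCCACBCCACCACBCCACBCCACCACBCBCBBCCACB…BCBBCCACBCBCBBCCACBCBCBBCBCBBCCACBCCACBCCACCACBCBCBBCCACBC  (len 501)
gen 9: BCBBCCACBCBCBBCBCBBCCACBCCACBCCACCACBCBCBBCCACBCBCBBCCACBC…BCBBCCACBCBCBBCCACBCBCBBCBCBBCCACBCCACBCCACCACBCBCBBCCACBC  (len 1078)
gen 10: CACBCCACCACBCBCBBCCACBCCACBCCACCACBCCACBCCACCACBCBCBBCCACB…BCBBCCACBCBCBBCCACBCBCBBCBCBBCCACBCCACBCCACCACBCBCBBCCACBC  (len 2353)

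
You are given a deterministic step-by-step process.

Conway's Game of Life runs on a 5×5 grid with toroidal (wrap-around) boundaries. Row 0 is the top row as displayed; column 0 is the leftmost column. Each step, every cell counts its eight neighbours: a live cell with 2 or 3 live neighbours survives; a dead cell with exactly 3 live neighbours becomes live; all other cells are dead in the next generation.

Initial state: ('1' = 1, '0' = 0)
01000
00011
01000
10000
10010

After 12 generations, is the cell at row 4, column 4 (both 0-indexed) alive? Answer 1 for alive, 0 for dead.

0

0) 01000
00011
01000
10000
10010
1) 10110
10100
10001
11001
11001
2) 00110
10100
00010
00010
00000
3) 01110
01101
00111
00000
00110
4) 10001
00001
11101
00001
01010
5) 10011
00000
01001
00001
00010
6) 00011
00010
10000
10011
10010
7) 00110
00010
10010
11010
10100
8) 01111
00010
11010
10010
10000
9) 11111
00000
11010
10100
10000
10) 11111
00000
11101
10100
00000
11) 11111
00000
10111
10111
00000
12) 11111
00000
10100
10100
00000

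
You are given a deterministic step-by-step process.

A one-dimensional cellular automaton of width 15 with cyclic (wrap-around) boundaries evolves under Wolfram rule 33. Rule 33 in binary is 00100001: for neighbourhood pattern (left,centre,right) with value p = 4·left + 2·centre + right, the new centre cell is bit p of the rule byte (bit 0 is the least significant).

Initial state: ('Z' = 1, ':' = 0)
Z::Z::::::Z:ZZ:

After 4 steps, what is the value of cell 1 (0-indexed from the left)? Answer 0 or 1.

step 0: Z::Z::::::Z:ZZ:
step 1: :::::ZZZZ::Z::Z
step 2: :ZZZ:::::::::::
step 3: :::::ZZZZZZZZZZ
step 4: :ZZZ:::::::::::

1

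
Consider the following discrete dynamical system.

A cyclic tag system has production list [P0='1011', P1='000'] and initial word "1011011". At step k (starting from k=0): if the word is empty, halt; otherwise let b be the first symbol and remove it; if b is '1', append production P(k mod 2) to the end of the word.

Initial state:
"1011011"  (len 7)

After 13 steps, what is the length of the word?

25

gen 0: "1011011"  (len 7)
gen 1: "0110111011"  (len 10)
gen 2: "110111011"  (len 9)
gen 3: "101110111011"  (len 12)
gen 4: "01110111011000"  (len 14)
gen 5: "1110111011000"  (len 13)
gen 6: "110111011000000"  (len 15)
gen 7: "101110110000001011"  (len 18)
gen 8: "01110110000001011000"  (len 20)
gen 9: "1110110000001011000"  (len 19)
gen 10: "110110000001011000000"  (len 21)
gen 11: "101100000010110000001011"  (len 24)
gen 12: "01100000010110000001011000"  (len 26)
gen 13: "1100000010110000001011000"  (len 25)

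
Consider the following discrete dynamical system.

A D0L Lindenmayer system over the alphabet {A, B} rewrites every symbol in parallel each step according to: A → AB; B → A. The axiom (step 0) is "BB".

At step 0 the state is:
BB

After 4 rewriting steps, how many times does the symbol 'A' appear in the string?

gen 0: BB
gen 1: AA
gen 2: ABAB
gen 3: ABAABA
gen 4: ABAABABAAB

6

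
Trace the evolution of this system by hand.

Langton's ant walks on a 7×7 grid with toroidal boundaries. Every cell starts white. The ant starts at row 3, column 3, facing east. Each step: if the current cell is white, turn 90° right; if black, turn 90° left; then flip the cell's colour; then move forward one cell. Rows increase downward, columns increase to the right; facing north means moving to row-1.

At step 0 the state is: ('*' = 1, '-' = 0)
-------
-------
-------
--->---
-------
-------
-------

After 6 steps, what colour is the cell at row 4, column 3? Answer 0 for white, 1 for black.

k=0  -------
-------
-------
--->---
-------
-------
-------
k=1  -------
-------
-------
---*---
---v---
-------
-------
k=2  -------
-------
-------
---*---
--<*---
-------
-------
k=3  -------
-------
-------
--^*---
--**---
-------
-------
k=4  -------
-------
-------
--*>---
--**---
-------
-------
k=5  -------
-------
---^---
--*----
--**---
-------
-------
k=6  -------
-------
---*>--
--*----
--**---
-------
-------

1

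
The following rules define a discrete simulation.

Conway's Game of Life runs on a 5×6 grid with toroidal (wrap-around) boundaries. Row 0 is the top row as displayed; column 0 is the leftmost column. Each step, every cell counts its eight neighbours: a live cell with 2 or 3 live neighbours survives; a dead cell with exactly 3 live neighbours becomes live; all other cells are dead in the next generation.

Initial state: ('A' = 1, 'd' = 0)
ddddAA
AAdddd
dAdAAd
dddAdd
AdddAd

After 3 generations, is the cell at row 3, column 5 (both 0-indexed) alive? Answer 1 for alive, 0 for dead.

1

0) ddddAA
AAdddd
dAdAAd
dddAdd
AdddAd
1) dAddAd
AAAAdd
AAdAAd
ddAAdA
dddAAd
2) AAddAA
dddddd
dddddd
AAdddA
dddddA
3) AdddAA
AddddA
Addddd
AddddA
dddddd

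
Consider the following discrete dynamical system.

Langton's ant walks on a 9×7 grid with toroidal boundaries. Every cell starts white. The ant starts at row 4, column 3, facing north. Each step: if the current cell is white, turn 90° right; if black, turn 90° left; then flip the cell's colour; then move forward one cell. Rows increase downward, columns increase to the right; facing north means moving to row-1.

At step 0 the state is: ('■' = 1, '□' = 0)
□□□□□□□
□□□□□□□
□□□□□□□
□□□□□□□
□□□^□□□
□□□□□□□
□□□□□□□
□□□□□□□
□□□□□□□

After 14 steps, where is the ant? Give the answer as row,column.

5,2

[0] □□□□□□□
□□□□□□□
□□□□□□□
□□□□□□□
□□□^□□□
□□□□□□□
□□□□□□□
□□□□□□□
□□□□□□□
[1] □□□□□□□
□□□□□□□
□□□□□□□
□□□□□□□
□□□■>□□
□□□□□□□
□□□□□□□
□□□□□□□
□□□□□□□
[2] □□□□□□□
□□□□□□□
□□□□□□□
□□□□□□□
□□□■■□□
□□□□v□□
□□□□□□□
□□□□□□□
□□□□□□□
[3] □□□□□□□
□□□□□□□
□□□□□□□
□□□□□□□
□□□■■□□
□□□<■□□
□□□□□□□
□□□□□□□
□□□□□□□
[4] □□□□□□□
□□□□□□□
□□□□□□□
□□□□□□□
□□□^■□□
□□□■■□□
□□□□□□□
□□□□□□□
□□□□□□□
[5] □□□□□□□
□□□□□□□
□□□□□□□
□□□□□□□
□□<□■□□
□□□■■□□
□□□□□□□
□□□□□□□
□□□□□□□
[6] □□□□□□□
□□□□□□□
□□□□□□□
□□^□□□□
□□■□■□□
□□□■■□□
□□□□□□□
□□□□□□□
□□□□□□□
[7] □□□□□□□
□□□□□□□
□□□□□□□
□□■>□□□
□□■□■□□
□□□■■□□
□□□□□□□
□□□□□□□
□□□□□□□
[8] □□□□□□□
□□□□□□□
□□□□□□□
□□■■□□□
□□■v■□□
□□□■■□□
□□□□□□□
□□□□□□□
□□□□□□□
[9] □□□□□□□
□□□□□□□
□□□□□□□
□□■■□□□
□□<■■□□
□□□■■□□
□□□□□□□
□□□□□□□
□□□□□□□
[10] □□□□□□□
□□□□□□□
□□□□□□□
□□■■□□□
□□□■■□□
□□v■■□□
□□□□□□□
□□□□□□□
□□□□□□□
[11] □□□□□□□
□□□□□□□
□□□□□□□
□□■■□□□
□□□■■□□
□<■■■□□
□□□□□□□
□□□□□□□
□□□□□□□
[12] □□□□□□□
□□□□□□□
□□□□□□□
□□■■□□□
□^□■■□□
□■■■■□□
□□□□□□□
□□□□□□□
□□□□□□□
[13] □□□□□□□
□□□□□□□
□□□□□□□
□□■■□□□
□■>■■□□
□■■■■□□
□□□□□□□
□□□□□□□
□□□□□□□
[14] □□□□□□□
□□□□□□□
□□□□□□□
□□■■□□□
□■■■■□□
□■v■■□□
□□□□□□□
□□□□□□□
□□□□□□□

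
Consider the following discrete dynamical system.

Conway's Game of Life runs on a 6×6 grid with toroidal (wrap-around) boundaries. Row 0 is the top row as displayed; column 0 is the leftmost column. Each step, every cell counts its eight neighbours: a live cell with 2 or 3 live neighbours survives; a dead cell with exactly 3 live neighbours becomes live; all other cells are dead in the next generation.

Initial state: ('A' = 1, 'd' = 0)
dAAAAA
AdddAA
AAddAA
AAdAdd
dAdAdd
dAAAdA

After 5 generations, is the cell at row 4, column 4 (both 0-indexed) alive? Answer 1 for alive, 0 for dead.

0) dAAAAA
AdddAA
AAddAA
AAdAdd
dAdAdd
dAAAdA
1) dddddd
dddddd
ddAAdd
dddAdd
dddAdd
dddddA
2) dddddd
dddddd
ddAAdd
dddAAd
ddddAd
dddddd
3) dddddd
dddddd
ddAAAd
ddAdAd
dddAAd
dddddd
4) dddddd
dddAdd
ddAdAd
ddAddA
dddAAd
dddddd
5) dddddd
dddAdd
ddAdAd
ddAddA
dddAAd
dddddd

1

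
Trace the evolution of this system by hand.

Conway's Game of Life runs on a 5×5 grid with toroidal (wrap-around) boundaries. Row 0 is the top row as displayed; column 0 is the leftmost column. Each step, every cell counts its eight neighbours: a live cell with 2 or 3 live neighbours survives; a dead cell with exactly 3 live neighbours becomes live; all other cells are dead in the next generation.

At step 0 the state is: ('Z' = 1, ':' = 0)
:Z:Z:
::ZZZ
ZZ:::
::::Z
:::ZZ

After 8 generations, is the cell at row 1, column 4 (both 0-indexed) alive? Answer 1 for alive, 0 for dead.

t=0: :Z:Z:
::ZZZ
ZZ:::
::::Z
:::ZZ
t=1: Z::::
:::ZZ
ZZZ::
:::ZZ
Z:ZZZ
t=2: ZZZ::
::ZZZ
ZZZ::
:::::
ZZZ::
t=3: :::::
::::Z
ZZZ:Z
:::::
Z:Z::
t=4: :::::
:Z:ZZ
ZZ:ZZ
::ZZZ
:::::
t=5: :::::
:Z:Z:
:Z:::
:ZZ::
:::Z:
t=6: ::Z::
::Z::
ZZ:::
:ZZ::
::Z::
t=7: :ZZZ:
::Z::
Z::::
Z:Z::
::ZZ:
t=8: :Z:::
::ZZ:
:::::
::ZZZ
::::Z

0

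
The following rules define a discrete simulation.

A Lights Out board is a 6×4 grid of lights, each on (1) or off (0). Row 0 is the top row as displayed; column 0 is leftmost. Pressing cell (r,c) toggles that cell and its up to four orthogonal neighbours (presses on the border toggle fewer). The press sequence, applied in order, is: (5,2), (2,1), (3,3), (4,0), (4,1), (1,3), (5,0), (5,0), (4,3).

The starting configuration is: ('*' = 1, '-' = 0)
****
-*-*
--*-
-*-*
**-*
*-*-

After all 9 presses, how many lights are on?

14

[0] ****
-*-*
--*-
-*-*
**-*
*-*-
[1] ****
-*-*
--*-
-*-*
****
**-*
[2] ****
---*
**--
---*
****
**-*
[3] ****
---*
**-*
--*-
***-
**-*
[4] ****
---*
**-*
*-*-
--*-
-*-*
[5] ****
---*
**-*
***-
**--
---*
[6] ***-
--*-
**--
***-
**--
---*
[7] ***-
--*-
**--
***-
-*--
**-*
[8] ***-
--*-
**--
***-
**--
---*
[9] ***-
--*-
**--
****
****
----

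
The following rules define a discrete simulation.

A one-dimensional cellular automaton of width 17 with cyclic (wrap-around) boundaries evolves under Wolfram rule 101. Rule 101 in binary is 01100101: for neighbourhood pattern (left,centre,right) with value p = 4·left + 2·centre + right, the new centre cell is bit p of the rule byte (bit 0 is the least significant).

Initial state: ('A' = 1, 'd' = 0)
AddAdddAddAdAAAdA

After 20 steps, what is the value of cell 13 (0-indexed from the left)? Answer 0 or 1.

0

[0] AddAdddAddAdAAAdA
[1] AddAdAdAddAAddAAd
[2] AddAAAAAdddAdddAA
[3] AddddddAdAdAdAddd
[4] AdAAAAdAAAAAAAdAd
[5] AAdddAAddddddAAAA
[6] dAdAddAdAAAAddddd
[7] dAAAddAAdddAdAAAA
[8] AddAdddAdAdAAdddA
[9] AddAdAdAAAAdAdAdd
[10] AddAAAAdddAAAAAdd
[11] AdddddAdAdddddAdd
[12] AdAAAdAAAdAAAdAdd
[13] AAddAAddAAddAAAdd
[14] dAdddAdddAddddAdd
[15] dAdAdAdAdAdAAdAdA
[16] AAAAAAAAAAAdAAAAA
[17] ddddddddddAAddddd
[18] AAAAAAAAAddAdAAAA
[19] ddddddddAddAAdddd
[20] AAAAAAAdAdddAdAAA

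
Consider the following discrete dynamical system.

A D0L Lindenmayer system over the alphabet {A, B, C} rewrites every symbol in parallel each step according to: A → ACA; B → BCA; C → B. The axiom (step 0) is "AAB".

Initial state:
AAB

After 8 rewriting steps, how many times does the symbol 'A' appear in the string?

0) AAB
1) ACAACABCA
2) ACABACAACABACABCABACA
3) ACABACABCAACABACAACABACABCAACABACABCABACABCAACABACA
4) ACABACABCAACABACABCABACAACABACABCAACABACAACABACABCAACABACA…ACABACABCAACABACABCABACABCAACABACABCABACAACABACABCAACABACA  (len 123)
5) ACABACABCAACABACABCABACAACABACABCAACABACABCABACABCAACABACA…BCABACABCAACABACAACABACABCAACABACABCABACAACABACABCAACABACA  (len 297)
6) ACABACABCAACABACABCABACAACABACABCAACABACABCABACABCAACABACA…BCABACABCAACABACAACABACABCAACABACABCABACAACABACABCAACABACA  (len 717)
7) ACABACABCAACABACABCABACAACABACABCAACABACABCABACABCAACABACA…BCABACABCAACABACAACABACABCAACABACABCABACAACABACABCAACABACA  (len 1731)
8) ACABACABCAACABACABCABACAACABACABCAACABACABCABACABCAACABACA…BCABACABCAACABACAACABACABCAACABACABCABACAACABACABCAACABACA  (len 4179)

2090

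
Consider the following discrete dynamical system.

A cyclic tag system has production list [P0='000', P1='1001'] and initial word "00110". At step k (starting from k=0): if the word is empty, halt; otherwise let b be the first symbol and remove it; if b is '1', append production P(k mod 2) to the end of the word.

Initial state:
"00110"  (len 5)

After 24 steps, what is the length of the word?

9

k=0  "00110"  (len 5)
k=1  "0110"  (len 4)
k=2  "110"  (len 3)
k=3  "10000"  (len 5)
k=4  "00001001"  (len 8)
k=5  "0001001"  (len 7)
k=6  "001001"  (len 6)
k=7  "01001"  (len 5)
k=8  "1001"  (len 4)
k=9  "001000"  (len 6)
k=10  "01000"  (len 5)
k=11  "1000"  (len 4)
k=12  "0001001"  (len 7)
k=13  "001001"  (len 6)
k=14  "01001"  (len 5)
k=15  "1001"  (len 4)
k=16  "0011001"  (len 7)
k=17  "011001"  (len 6)
k=18  "11001"  (len 5)
k=19  "1001000"  (len 7)
k=20  "0010001001"  (len 10)
k=21  "010001001"  (len 9)
k=22  "10001001"  (len 8)
k=23  "0001001000"  (len 10)
k=24  "001001000"  (len 9)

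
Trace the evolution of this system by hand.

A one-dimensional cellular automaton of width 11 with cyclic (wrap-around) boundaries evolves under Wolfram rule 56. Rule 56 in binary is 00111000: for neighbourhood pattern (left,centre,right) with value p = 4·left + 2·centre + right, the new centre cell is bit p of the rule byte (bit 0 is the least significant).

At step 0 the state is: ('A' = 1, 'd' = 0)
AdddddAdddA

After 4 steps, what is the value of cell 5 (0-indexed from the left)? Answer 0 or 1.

0

gen 0: AdddddAdddA
gen 1: dAdddddAddA
gen 2: AdAdddddAdd
gen 3: dAdAdddddAd
gen 4: ddAdAdddddA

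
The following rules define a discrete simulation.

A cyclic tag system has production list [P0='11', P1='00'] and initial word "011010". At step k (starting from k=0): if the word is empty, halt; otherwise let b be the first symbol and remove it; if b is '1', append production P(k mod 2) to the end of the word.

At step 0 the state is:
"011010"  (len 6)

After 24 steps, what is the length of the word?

8

[0] "011010"  (len 6)
[1] "11010"  (len 5)
[2] "101000"  (len 6)
[3] "0100011"  (len 7)
[4] "100011"  (len 6)
[5] "0001111"  (len 7)
[6] "001111"  (len 6)
[7] "01111"  (len 5)
[8] "1111"  (len 4)
[9] "11111"  (len 5)
[10] "111100"  (len 6)
[11] "1110011"  (len 7)
[12] "11001100"  (len 8)
[13] "100110011"  (len 9)
[14] "0011001100"  (len 10)
[15] "011001100"  (len 9)
[16] "11001100"  (len 8)
[17] "100110011"  (len 9)
[18] "0011001100"  (len 10)
[19] "011001100"  (len 9)
[20] "11001100"  (len 8)
[21] "100110011"  (len 9)
[22] "0011001100"  (len 10)
[23] "011001100"  (len 9)
[24] "11001100"  (len 8)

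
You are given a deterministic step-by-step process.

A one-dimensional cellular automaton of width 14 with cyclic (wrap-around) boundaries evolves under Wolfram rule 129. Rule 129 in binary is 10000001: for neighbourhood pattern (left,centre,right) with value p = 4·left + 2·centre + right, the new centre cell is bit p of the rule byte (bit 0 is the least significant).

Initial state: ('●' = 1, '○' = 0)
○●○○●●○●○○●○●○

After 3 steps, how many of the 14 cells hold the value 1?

0) ○●○○●●○●○○●○●○
1) ○○○○○○○○○○○○○○
2) ●●●●●●●●●●●●●●
3) ●●●●●●●●●●●●●●

14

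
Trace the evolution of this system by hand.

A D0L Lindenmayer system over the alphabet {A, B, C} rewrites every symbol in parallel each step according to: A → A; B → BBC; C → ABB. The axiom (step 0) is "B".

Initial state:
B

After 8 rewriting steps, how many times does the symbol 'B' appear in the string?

k=0  B
k=1  BBC
k=2  BBCBBCABB
k=3  BBCBBCABBBBCBBCABBABBCBBC
k=4  BBCBBCABBBBCBBCABBABBCBBCBBCBBCABBBBCBBCABBABBCBBCABBCBBCABBBBCBBCABB
k=5  BBCBBCABBBBCBBCABBABBCBBCBBCBBCABBBBCBBCABBABBCBBCABBCBBCA…CBBCABBABBCBBCABBBBCBBCABBABBCBBCBBCBBCABBBBCBBCABBABBCBBC  (len 189)
k=6  BBCBBCABBBBCBBCABBABBCBBCBBCBBCABBBBCBBCABBABBCBBCABBCBBCA…CBBCABBABBCBBCBBCBBCABBBBCBBCABBABBCBBCABBCBBCABBBBCBBCABB  (len 517)
k=7  BBCBBCABBBBCBBCABBABBCBBCBBCBBCABBBBCBBCABBABBCBBCABBCBBCA…CBBCABBABBCBBCABBBBCBBCABBABBCBBCBBCBBCABBBBCBBCABBABBCBBC  (len 1413)
k=8  BBCBBCABBBBCBBCABBABBCBBCBBCBBCABBBBCBBCABBABBCBBCABBCBBCA…CBBCABBABBCBBCBBCBBCABBBBCBBCABBABBCBBCABBCBBCABBBBCBBCABB  (len 3861)

2448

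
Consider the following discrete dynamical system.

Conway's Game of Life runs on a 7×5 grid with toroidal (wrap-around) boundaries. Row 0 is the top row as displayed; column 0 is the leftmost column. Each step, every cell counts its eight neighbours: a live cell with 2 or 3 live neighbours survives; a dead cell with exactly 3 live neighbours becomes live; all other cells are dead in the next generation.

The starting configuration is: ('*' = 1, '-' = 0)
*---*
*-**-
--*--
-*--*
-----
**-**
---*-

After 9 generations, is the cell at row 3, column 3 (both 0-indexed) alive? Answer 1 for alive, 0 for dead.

gen 0: *---*
*-**-
--*--
-*--*
-----
**-**
---*-
gen 1: ***--
*-**-
*-*-*
-----
-***-
*-***
-***-
gen 2: *----
-----
*-*-*
*---*
**---
*----
-----
gen 3: -----
**--*
**-**
---*-
-*---
**---
-----
gen 4: *----
-***-
-*-*-
-*-*-
***--
**---
-----
gen 5: -**--
**-**
**-**
---**
----*
*-*--
**---
gen 6: ---*-
-----
-*---
--*--
*---*
*---*
*----
gen 7: -----
-----
-----
**---
**-**
-*---
*----
gen 8: -----
-----
-----
-**--
----*
-**--
-----
gen 9: -----
-----
-----
-----
*--*-
-----
-----

0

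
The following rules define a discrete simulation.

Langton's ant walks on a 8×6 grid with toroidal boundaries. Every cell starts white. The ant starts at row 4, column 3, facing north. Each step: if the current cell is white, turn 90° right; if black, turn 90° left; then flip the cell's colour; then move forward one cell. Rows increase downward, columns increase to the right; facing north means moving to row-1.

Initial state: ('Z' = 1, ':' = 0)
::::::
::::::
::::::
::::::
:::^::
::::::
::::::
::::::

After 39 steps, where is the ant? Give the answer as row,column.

0) ::::::
::::::
::::::
::::::
:::^::
::::::
::::::
::::::
1) ::::::
::::::
::::::
::::::
:::Z>:
::::::
::::::
::::::
2) ::::::
::::::
::::::
::::::
:::ZZ:
::::v:
::::::
::::::
3) ::::::
::::::
::::::
::::::
:::ZZ:
:::<Z:
::::::
::::::
4) ::::::
::::::
::::::
::::::
:::^Z:
:::ZZ:
::::::
::::::
5) ::::::
::::::
::::::
::::::
::<:Z:
:::ZZ:
::::::
::::::
6) ::::::
::::::
::::::
::^:::
::Z:Z:
:::ZZ:
::::::
::::::
7) ::::::
::::::
::::::
::Z>::
::Z:Z:
:::ZZ:
::::::
::::::
8) ::::::
::::::
::::::
::ZZ::
::ZvZ:
:::ZZ:
::::::
::::::
9) ::::::
::::::
::::::
::ZZ::
::<ZZ:
:::ZZ:
::::::
::::::
10) ::::::
::::::
::::::
::ZZ::
:::ZZ:
::vZZ:
::::::
::::::
11) ::::::
::::::
::::::
::ZZ::
:::ZZ:
:<ZZZ:
::::::
::::::
12) ::::::
::::::
::::::
::ZZ::
:^:ZZ:
:ZZZZ:
::::::
::::::
13) ::::::
::::::
::::::
::ZZ::
:Z>ZZ:
:ZZZZ:
::::::
::::::
14) ::::::
::::::
::::::
::ZZ::
:ZZZZ:
:ZvZZ:
::::::
::::::
15) ::::::
::::::
::::::
::ZZ::
:ZZZZ:
:Z:>Z:
::::::
::::::
16) ::::::
::::::
::::::
::ZZ::
:ZZ^Z:
:Z::Z:
::::::
::::::
17) ::::::
::::::
::::::
::ZZ::
:Z<:Z:
:Z::Z:
::::::
::::::
18) ::::::
::::::
::::::
::ZZ::
:Z::Z:
:Zv:Z:
::::::
::::::
19) ::::::
::::::
::::::
::ZZ::
:Z::Z:
:<Z:Z:
::::::
::::::
20) ::::::
::::::
::::::
::ZZ::
:Z::Z:
::Z:Z:
:v::::
::::::
21) ::::::
::::::
::::::
::ZZ::
:Z::Z:
::Z:Z:
<Z::::
::::::
22) ::::::
::::::
::::::
::ZZ::
:Z::Z:
^:Z:Z:
ZZ::::
::::::
23) ::::::
::::::
::::::
::ZZ::
:Z::Z:
Z>Z:Z:
ZZ::::
::::::
24) ::::::
::::::
::::::
::ZZ::
:Z::Z:
ZZZ:Z:
Zv::::
::::::
25) ::::::
::::::
::::::
::ZZ::
:Z::Z:
ZZZ:Z:
Z:>:::
::::::
26) ::::::
::::::
::::::
::ZZ::
:Z::Z:
ZZZ:Z:
Z:Z:::
::v:::
27) ::::::
::::::
::::::
::ZZ::
:Z::Z:
ZZZ:Z:
Z:Z:::
:<Z:::
28) ::::::
::::::
::::::
::ZZ::
:Z::Z:
ZZZ:Z:
Z^Z:::
:ZZ:::
29) ::::::
::::::
::::::
::ZZ::
:Z::Z:
ZZZ:Z:
ZZ>:::
:ZZ:::
30) ::::::
::::::
::::::
::ZZ::
:Z::Z:
ZZ^:Z:
ZZ::::
:ZZ:::
31) ::::::
::::::
::::::
::ZZ::
:Z::Z:
Z<::Z:
ZZ::::
:ZZ:::
32) ::::::
::::::
::::::
::ZZ::
:Z::Z:
Z:::Z:
Zv::::
:ZZ:::
33) ::::::
::::::
::::::
::ZZ::
:Z::Z:
Z:::Z:
Z:>:::
:ZZ:::
34) ::::::
::::::
::::::
::ZZ::
:Z::Z:
Z:::Z:
Z:Z:::
:Zv:::
35) ::::::
::::::
::::::
::ZZ::
:Z::Z:
Z:::Z:
Z:Z:::
:Z:>::
36) :::v::
::::::
::::::
::ZZ::
:Z::Z:
Z:::Z:
Z:Z:::
:Z:Z::
37) ::<Z::
::::::
::::::
::ZZ::
:Z::Z:
Z:::Z:
Z:Z:::
:Z:Z::
38) ::ZZ::
::::::
::::::
::ZZ::
:Z::Z:
Z:::Z:
Z:Z:::
:Z^Z::
39) ::ZZ::
::::::
::::::
::ZZ::
:Z::Z:
Z:::Z:
Z:Z:::
:ZZ>::

7,3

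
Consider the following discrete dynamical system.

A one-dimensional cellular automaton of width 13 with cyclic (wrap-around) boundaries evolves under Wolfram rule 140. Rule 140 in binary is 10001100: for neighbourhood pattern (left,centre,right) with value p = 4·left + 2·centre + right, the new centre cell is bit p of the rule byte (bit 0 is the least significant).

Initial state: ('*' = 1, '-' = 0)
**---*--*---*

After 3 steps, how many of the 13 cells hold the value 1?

3

step 0: **---*--*---*
step 1: *----*--*---*
step 2: -----*--*---*
step 3: -----*--*---*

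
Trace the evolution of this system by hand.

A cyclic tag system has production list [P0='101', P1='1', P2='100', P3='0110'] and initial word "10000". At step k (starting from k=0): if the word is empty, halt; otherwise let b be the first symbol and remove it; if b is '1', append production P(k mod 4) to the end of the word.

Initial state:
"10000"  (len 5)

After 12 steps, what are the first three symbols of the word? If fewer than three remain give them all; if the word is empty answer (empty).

k=0  "10000"  (len 5)
k=1  "0000101"  (len 7)
k=2  "000101"  (len 6)
k=3  "00101"  (len 5)
k=4  "0101"  (len 4)
k=5  "101"  (len 3)
k=6  "011"  (len 3)
k=7  "11"  (len 2)
k=8  "10110"  (len 5)
k=9  "0110101"  (len 7)
k=10  "110101"  (len 6)
k=11  "10101100"  (len 8)
k=12  "01011000110"  (len 11)

010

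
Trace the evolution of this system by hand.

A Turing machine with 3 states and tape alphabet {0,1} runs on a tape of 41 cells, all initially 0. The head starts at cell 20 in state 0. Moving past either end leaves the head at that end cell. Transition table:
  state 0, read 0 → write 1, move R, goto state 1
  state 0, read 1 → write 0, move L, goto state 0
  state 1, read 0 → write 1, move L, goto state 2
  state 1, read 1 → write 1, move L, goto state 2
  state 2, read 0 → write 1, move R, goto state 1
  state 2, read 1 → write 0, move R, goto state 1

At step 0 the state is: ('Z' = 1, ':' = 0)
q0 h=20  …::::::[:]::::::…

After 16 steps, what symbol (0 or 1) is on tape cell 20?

0

0) q0 h=20  …::::::[:]::::::…
1) q1 h=21  …:::::Z[:]::::::…
2) q2 h=20  …::::::[Z]Z:::::…
3) q1 h=21  …::::::[Z]::::::…
4) q2 h=20  …::::::[:]Z:::::…
5) q1 h=21  …:::::Z[Z]::::::…
6) q2 h=20  …::::::[Z]Z:::::…
7) q1 h=21  …::::::[Z]::::::…
8) q2 h=20  …::::::[:]Z:::::…
9) q1 h=21  …:::::Z[Z]::::::…
10) q2 h=20  …::::::[Z]Z:::::…
11) q1 h=21  …::::::[Z]::::::…
12) q2 h=20  …::::::[:]Z:::::…
13) q1 h=21  …:::::Z[Z]::::::…
14) q2 h=20  …::::::[Z]Z:::::…
15) q1 h=21  …::::::[Z]::::::…
16) q2 h=20  …::::::[:]Z:::::…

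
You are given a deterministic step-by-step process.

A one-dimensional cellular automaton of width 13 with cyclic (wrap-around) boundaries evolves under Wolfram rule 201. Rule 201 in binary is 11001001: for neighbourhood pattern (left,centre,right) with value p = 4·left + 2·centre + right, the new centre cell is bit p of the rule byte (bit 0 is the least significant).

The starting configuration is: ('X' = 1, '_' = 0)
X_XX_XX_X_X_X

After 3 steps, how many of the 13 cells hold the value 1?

step 0: X_XX_XX_X_X_X
step 1: X_XX_XX_____X
step 2: X_XX_XX_XXX_X
step 3: X_XX_XX_XXX_X

9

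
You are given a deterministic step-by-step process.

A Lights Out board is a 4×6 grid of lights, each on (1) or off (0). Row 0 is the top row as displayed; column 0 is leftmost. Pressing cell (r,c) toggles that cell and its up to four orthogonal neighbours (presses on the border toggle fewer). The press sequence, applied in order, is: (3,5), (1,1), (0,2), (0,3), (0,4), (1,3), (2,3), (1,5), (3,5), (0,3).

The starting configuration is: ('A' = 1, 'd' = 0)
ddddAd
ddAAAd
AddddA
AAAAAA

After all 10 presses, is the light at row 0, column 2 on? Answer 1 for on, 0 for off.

[0] ddddAd
ddAAAd
AddddA
AAAAAA
[1] ddddAd
ddAAAd
Addddd
AAAAdd
[2] dAddAd
AAdAAd
AAdddd
AAAAdd
[3] ddAAAd
AAAAAd
AAdddd
AAAAdd
[4] dddddd
AAAdAd
AAdddd
AAAAdd
[5] dddAAA
AAAddd
AAdddd
AAAAdd
[6] ddddAA
AAdAAd
AAdAdd
AAAAdd
[7] ddddAA
AAddAd
AAAdAd
AAAddd
[8] ddddAd
AAdddA
AAAdAA
AAAddd
[9] ddddAd
AAdddA
AAAdAd
AAAdAA
[10] ddAAdd
AAdAdA
AAAdAd
AAAdAA

1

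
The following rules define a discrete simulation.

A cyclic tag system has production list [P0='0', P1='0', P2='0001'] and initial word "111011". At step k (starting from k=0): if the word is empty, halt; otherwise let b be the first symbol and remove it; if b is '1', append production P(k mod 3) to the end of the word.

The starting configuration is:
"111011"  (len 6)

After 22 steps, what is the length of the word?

k=0  "111011"  (len 6)
k=1  "110110"  (len 6)
k=2  "101100"  (len 6)
k=3  "011000001"  (len 9)
k=4  "11000001"  (len 8)
k=5  "10000010"  (len 8)
k=6  "00000100001"  (len 11)
k=7  "0000100001"  (len 10)
k=8  "000100001"  (len 9)
k=9  "00100001"  (len 8)
k=10  "0100001"  (len 7)
k=11  "100001"  (len 6)
k=12  "000010001"  (len 9)
k=13  "00010001"  (len 8)
k=14  "0010001"  (len 7)
k=15  "010001"  (len 6)
k=16  "10001"  (len 5)
k=17  "00010"  (len 5)
k=18  "0010"  (len 4)
k=19  "010"  (len 3)
k=20  "10"  (len 2)
k=21  "00001"  (len 5)
k=22  "0001"  (len 4)

4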